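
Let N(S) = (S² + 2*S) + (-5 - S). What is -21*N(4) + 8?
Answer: -307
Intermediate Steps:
N(S) = -5 + S + S²
-21*N(4) + 8 = -21*(-5 + 4 + 4²) + 8 = -21*(-5 + 4 + 16) + 8 = -21*15 + 8 = -315 + 8 = -307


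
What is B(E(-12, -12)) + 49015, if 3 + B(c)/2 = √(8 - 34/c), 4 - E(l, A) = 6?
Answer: 49019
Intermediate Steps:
E(l, A) = -2 (E(l, A) = 4 - 1*6 = 4 - 6 = -2)
B(c) = -6 + 2*√(8 - 34/c)
B(E(-12, -12)) + 49015 = (-6 + 2*√(8 - 34/(-2))) + 49015 = (-6 + 2*√(8 - 34*(-½))) + 49015 = (-6 + 2*√(8 + 17)) + 49015 = (-6 + 2*√25) + 49015 = (-6 + 2*5) + 49015 = (-6 + 10) + 49015 = 4 + 49015 = 49019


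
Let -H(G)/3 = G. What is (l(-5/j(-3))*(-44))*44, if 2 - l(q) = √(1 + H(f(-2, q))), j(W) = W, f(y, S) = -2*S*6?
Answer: -3872 + 1936*√61 ≈ 11249.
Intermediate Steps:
f(y, S) = -12*S
H(G) = -3*G
l(q) = 2 - √(1 + 36*q) (l(q) = 2 - √(1 - (-36)*q) = 2 - √(1 + 36*q))
(l(-5/j(-3))*(-44))*44 = ((2 - √(1 + 36*(-5/(-3))))*(-44))*44 = ((2 - √(1 + 36*(-5*(-⅓))))*(-44))*44 = ((2 - √(1 + 36*(5/3)))*(-44))*44 = ((2 - √(1 + 60))*(-44))*44 = ((2 - √61)*(-44))*44 = (-88 + 44*√61)*44 = -3872 + 1936*√61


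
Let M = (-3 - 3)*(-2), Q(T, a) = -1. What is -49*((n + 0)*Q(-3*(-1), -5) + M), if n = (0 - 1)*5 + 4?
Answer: -637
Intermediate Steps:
M = 12 (M = -6*(-2) = 12)
n = -1 (n = -1*5 + 4 = -5 + 4 = -1)
-49*((n + 0)*Q(-3*(-1), -5) + M) = -49*((-1 + 0)*(-1) + 12) = -49*(-1*(-1) + 12) = -49*(1 + 12) = -49*13 = -637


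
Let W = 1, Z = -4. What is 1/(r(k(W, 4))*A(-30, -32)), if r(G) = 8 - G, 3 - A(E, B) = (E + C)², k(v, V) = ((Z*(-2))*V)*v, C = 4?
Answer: 1/16152 ≈ 6.1912e-5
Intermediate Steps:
k(v, V) = 8*V*v (k(v, V) = ((-4*(-2))*V)*v = (8*V)*v = 8*V*v)
A(E, B) = 3 - (4 + E)² (A(E, B) = 3 - (E + 4)² = 3 - (4 + E)²)
1/(r(k(W, 4))*A(-30, -32)) = 1/((8 - 8*4)*(3 - (4 - 30)²)) = 1/((8 - 1*32)*(3 - 1*(-26)²)) = 1/((8 - 32)*(3 - 1*676)) = 1/(-24*(3 - 676)) = 1/(-24*(-673)) = 1/16152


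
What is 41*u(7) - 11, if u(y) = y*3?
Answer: 850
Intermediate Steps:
u(y) = 3*y
41*u(7) - 11 = 41*(3*7) - 11 = 41*21 - 11 = 861 - 11 = 850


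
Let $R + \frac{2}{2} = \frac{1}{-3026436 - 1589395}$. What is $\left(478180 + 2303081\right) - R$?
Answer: $\frac{12837835358723}{4615831} \approx 2.7813 \cdot 10^{6}$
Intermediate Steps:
$R = - \frac{4615832}{4615831}$ ($R = -1 + \frac{1}{-3026436 - 1589395} = -1 + \frac{1}{-4615831} = -1 - \frac{1}{4615831} = - \frac{4615832}{4615831} \approx -1.0$)
$\left(478180 + 2303081\right) - R = \left(478180 + 2303081\right) - - \frac{4615832}{4615831} = 2781261 + \frac{4615832}{4615831} = \frac{12837835358723}{4615831}$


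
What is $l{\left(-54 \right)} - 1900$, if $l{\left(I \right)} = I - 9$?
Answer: $-1963$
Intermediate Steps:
$l{\left(I \right)} = -9 + I$ ($l{\left(I \right)} = I - 9 = -9 + I$)
$l{\left(-54 \right)} - 1900 = \left(-9 - 54\right) - 1900 = -63 - 1900 = -1963$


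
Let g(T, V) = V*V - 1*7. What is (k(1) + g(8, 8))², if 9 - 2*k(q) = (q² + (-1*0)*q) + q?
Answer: 14641/4 ≈ 3660.3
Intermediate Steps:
g(T, V) = -7 + V² (g(T, V) = V² - 7 = -7 + V²)
k(q) = 9/2 - q/2 - q²/2 (k(q) = 9/2 - ((q² + (-1*0)*q) + q)/2 = 9/2 - ((q² + 0*q) + q)/2 = 9/2 - ((q² + 0) + q)/2 = 9/2 - (q² + q)/2 = 9/2 - (q + q²)/2 = 9/2 + (-q/2 - q²/2) = 9/2 - q/2 - q²/2)
(k(1) + g(8, 8))² = ((9/2 - ½*1 - ½*1²) + (-7 + 8²))² = ((9/2 - ½ - ½*1) + (-7 + 64))² = ((9/2 - ½ - ½) + 57)² = (7/2 + 57)² = (121/2)² = 14641/4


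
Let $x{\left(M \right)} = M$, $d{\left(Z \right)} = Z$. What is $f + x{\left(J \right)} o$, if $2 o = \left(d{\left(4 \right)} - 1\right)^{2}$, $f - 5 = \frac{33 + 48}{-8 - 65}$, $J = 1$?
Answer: $\frac{1225}{146} \approx 8.3904$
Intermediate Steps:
$f = \frac{284}{73}$ ($f = 5 + \frac{33 + 48}{-8 - 65} = 5 + \frac{81}{-73} = 5 + 81 \left(- \frac{1}{73}\right) = 5 - \frac{81}{73} = \frac{284}{73} \approx 3.8904$)
$o = \frac{9}{2}$ ($o = \frac{\left(4 - 1\right)^{2}}{2} = \frac{3^{2}}{2} = \frac{1}{2} \cdot 9 = \frac{9}{2} \approx 4.5$)
$f + x{\left(J \right)} o = \frac{284}{73} + 1 \cdot \frac{9}{2} = \frac{284}{73} + \frac{9}{2} = \frac{1225}{146}$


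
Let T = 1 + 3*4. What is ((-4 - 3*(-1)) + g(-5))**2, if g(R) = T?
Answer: 144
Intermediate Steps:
T = 13 (T = 1 + 12 = 13)
g(R) = 13
((-4 - 3*(-1)) + g(-5))**2 = ((-4 - 3*(-1)) + 13)**2 = ((-4 + 3) + 13)**2 = (-1 + 13)**2 = 12**2 = 144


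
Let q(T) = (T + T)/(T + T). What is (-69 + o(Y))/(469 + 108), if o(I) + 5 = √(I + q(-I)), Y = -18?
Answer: -74/577 + I*√17/577 ≈ -0.12825 + 0.0071458*I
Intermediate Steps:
q(T) = 1 (q(T) = (2*T)/((2*T)) = (2*T)*(1/(2*T)) = 1)
o(I) = -5 + √(1 + I) (o(I) = -5 + √(I + 1) = -5 + √(1 + I))
(-69 + o(Y))/(469 + 108) = (-69 + (-5 + √(1 - 18)))/(469 + 108) = (-69 + (-5 + √(-17)))/577 = (-69 + (-5 + I*√17))*(1/577) = (-74 + I*√17)*(1/577) = -74/577 + I*√17/577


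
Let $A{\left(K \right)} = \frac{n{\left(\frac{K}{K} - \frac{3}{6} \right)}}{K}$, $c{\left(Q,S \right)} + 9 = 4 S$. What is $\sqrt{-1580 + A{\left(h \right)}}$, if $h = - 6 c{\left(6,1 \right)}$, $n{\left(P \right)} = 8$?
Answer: $\frac{4 i \sqrt{22215}}{15} \approx 39.746 i$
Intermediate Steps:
$c{\left(Q,S \right)} = -9 + 4 S$
$h = 30$ ($h = - 6 \left(-9 + 4 \cdot 1\right) = - 6 \left(-9 + 4\right) = \left(-6\right) \left(-5\right) = 30$)
$A{\left(K \right)} = \frac{8}{K}$
$\sqrt{-1580 + A{\left(h \right)}} = \sqrt{-1580 + \frac{8}{30}} = \sqrt{-1580 + 8 \cdot \frac{1}{30}} = \sqrt{-1580 + \frac{4}{15}} = \sqrt{- \frac{23696}{15}} = \frac{4 i \sqrt{22215}}{15}$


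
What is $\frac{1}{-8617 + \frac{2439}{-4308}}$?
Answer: $- \frac{1436}{12374825} \approx -0.00011604$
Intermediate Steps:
$\frac{1}{-8617 + \frac{2439}{-4308}} = \frac{1}{-8617 + 2439 \left(- \frac{1}{4308}\right)} = \frac{1}{-8617 - \frac{813}{1436}} = \frac{1}{- \frac{12374825}{1436}} = - \frac{1436}{12374825}$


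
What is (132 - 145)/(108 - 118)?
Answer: 13/10 ≈ 1.3000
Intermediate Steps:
(132 - 145)/(108 - 118) = -13/(-10) = -13*(-⅒) = 13/10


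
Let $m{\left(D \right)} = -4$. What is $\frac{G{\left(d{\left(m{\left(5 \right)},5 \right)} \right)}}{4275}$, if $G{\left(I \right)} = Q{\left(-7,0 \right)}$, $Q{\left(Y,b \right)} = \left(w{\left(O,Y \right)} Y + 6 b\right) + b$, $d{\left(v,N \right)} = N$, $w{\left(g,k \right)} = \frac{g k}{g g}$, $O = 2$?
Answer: $\frac{49}{8550} \approx 0.005731$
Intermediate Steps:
$w{\left(g,k \right)} = \frac{k}{g}$ ($w{\left(g,k \right)} = \frac{g k}{g^{2}} = \frac{k}{g}$)
$Q{\left(Y,b \right)} = \frac{Y^{2}}{2} + 7 b$ ($Q{\left(Y,b \right)} = \left(\frac{Y}{2} Y + 6 b\right) + b = \left(\frac{Y^{2}}{2} + 6 b\right) + b = \frac{Y^{2}}{2} + 7 b$)
$G{\left(I \right)} = \frac{49}{2}$ ($G{\left(I \right)} = \frac{\left(-7\right)^{2}}{2} + 7 \cdot 0 = \frac{1}{2} \cdot 49 + 0 = \frac{49}{2} + 0 = \frac{49}{2}$)
$\frac{G{\left(d{\left(m{\left(5 \right)},5 \right)} \right)}}{4275} = \frac{49}{2 \cdot 4275} = \frac{49}{2} \cdot \frac{1}{4275} = \frac{49}{8550}$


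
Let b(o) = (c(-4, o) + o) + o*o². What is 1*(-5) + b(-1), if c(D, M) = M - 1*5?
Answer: -13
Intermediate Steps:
c(D, M) = -5 + M (c(D, M) = M - 5 = -5 + M)
b(o) = -5 + o³ + 2*o (b(o) = ((-5 + o) + o) + o*o² = (-5 + 2*o) + o³ = -5 + o³ + 2*o)
1*(-5) + b(-1) = 1*(-5) + (-5 + (-1)³ + 2*(-1)) = -5 + (-5 - 1 - 2) = -5 - 8 = -13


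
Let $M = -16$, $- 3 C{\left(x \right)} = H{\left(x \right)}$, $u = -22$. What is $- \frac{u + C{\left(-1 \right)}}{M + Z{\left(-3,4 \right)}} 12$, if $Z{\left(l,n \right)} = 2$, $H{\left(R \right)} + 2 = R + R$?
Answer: $- \frac{124}{7} \approx -17.714$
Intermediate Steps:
$H{\left(R \right)} = -2 + 2 R$ ($H{\left(R \right)} = -2 + \left(R + R\right) = -2 + 2 R$)
$C{\left(x \right)} = \frac{2}{3} - \frac{2 x}{3}$ ($C{\left(x \right)} = - \frac{-2 + 2 x}{3} = \frac{2}{3} - \frac{2 x}{3}$)
$- \frac{u + C{\left(-1 \right)}}{M + Z{\left(-3,4 \right)}} 12 = - \frac{-22 + \left(\frac{2}{3} - - \frac{2}{3}\right)}{-16 + 2} \cdot 12 = - \frac{-22 + \left(\frac{2}{3} + \frac{2}{3}\right)}{-14} \cdot 12 = - \frac{\left(-22 + \frac{4}{3}\right) \left(-1\right)}{14} \cdot 12 = - \frac{\left(-62\right) \left(-1\right)}{3 \cdot 14} \cdot 12 = \left(-1\right) \frac{31}{21} \cdot 12 = \left(- \frac{31}{21}\right) 12 = - \frac{124}{7}$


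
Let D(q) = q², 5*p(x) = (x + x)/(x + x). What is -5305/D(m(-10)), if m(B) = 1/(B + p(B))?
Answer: -2547461/5 ≈ -5.0949e+5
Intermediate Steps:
p(x) = ⅕ (p(x) = ((x + x)/(x + x))/5 = ((2*x)/((2*x)))/5 = ((2*x)*(1/(2*x)))/5 = (⅕)*1 = ⅕)
m(B) = 1/(⅕ + B) (m(B) = 1/(B + ⅕) = 1/(⅕ + B))
-5305/D(m(-10)) = -5305*(1 + 5*(-10))²/25 = -5305*(1 - 50)²/25 = -5305/((5/(-49))²) = -5305/((5*(-1/49))²) = -5305/((-5/49)²) = -5305/25/2401 = -5305*2401/25 = -2547461/5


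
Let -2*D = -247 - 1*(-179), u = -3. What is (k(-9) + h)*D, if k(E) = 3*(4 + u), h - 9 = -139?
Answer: -4318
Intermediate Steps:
D = 34 (D = -(-247 - 1*(-179))/2 = -(-247 + 179)/2 = -½*(-68) = 34)
h = -130 (h = 9 - 139 = -130)
k(E) = 3 (k(E) = 3*(4 - 3) = 3*1 = 3)
(k(-9) + h)*D = (3 - 130)*34 = -127*34 = -4318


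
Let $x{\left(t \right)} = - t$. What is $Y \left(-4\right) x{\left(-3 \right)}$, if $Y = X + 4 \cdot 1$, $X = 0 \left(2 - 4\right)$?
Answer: $-48$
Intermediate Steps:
$X = 0$ ($X = 0 \left(-2\right) = 0$)
$Y = 4$ ($Y = 0 + 4 \cdot 1 = 0 + 4 = 4$)
$Y \left(-4\right) x{\left(-3 \right)} = 4 \left(-4\right) \left(\left(-1\right) \left(-3\right)\right) = \left(-16\right) 3 = -48$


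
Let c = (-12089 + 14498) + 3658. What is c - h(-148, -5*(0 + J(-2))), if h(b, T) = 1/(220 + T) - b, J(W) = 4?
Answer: 1183799/200 ≈ 5919.0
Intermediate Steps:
c = 6067 (c = 2409 + 3658 = 6067)
c - h(-148, -5*(0 + J(-2))) = 6067 - (1 - 220*(-148) - 1*(-5*(0 + 4))*(-148))/(220 - 5*(0 + 4)) = 6067 - (1 + 32560 - 1*(-5*4)*(-148))/(220 - 5*4) = 6067 - (1 + 32560 - 1*(-20)*(-148))/(220 - 20) = 6067 - (1 + 32560 - 2960)/200 = 6067 - 29601/200 = 1183799/200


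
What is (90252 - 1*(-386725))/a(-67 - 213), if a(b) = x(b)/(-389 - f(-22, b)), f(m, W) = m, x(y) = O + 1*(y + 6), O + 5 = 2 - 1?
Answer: 175050559/278 ≈ 6.2968e+5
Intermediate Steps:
O = -4 (O = -5 + (2 - 1) = -5 + 1 = -4)
x(y) = 2 + y (x(y) = -4 + 1*(y + 6) = -4 + 1*(6 + y) = -4 + (6 + y) = 2 + y)
a(b) = -2/367 - b/367 (a(b) = (2 + b)/(-389 - 1*(-22)) = (2 + b)/(-389 + 22) = (2 + b)/(-367) = (2 + b)*(-1/367) = -2/367 - b/367)
(90252 - 1*(-386725))/a(-67 - 213) = (90252 - 1*(-386725))/(-2/367 - (-67 - 213)/367) = (90252 + 386725)/(-2/367 - 1/367*(-280)) = 476977/(-2/367 + 280/367) = 476977/(278/367) = 476977*(367/278) = 175050559/278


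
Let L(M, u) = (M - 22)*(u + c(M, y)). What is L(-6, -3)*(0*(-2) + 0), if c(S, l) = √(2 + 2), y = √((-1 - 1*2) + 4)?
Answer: 0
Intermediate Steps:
y = 1 (y = √((-1 - 2) + 4) = √(-3 + 4) = √1 = 1)
c(S, l) = 2 (c(S, l) = √4 = 2)
L(M, u) = (-22 + M)*(2 + u) (L(M, u) = (M - 22)*(u + 2) = (-22 + M)*(2 + u))
L(-6, -3)*(0*(-2) + 0) = (-44 - 22*(-3) + 2*(-6) - 6*(-3))*(0*(-2) + 0) = (-44 + 66 - 12 + 18)*(0 + 0) = 28*0 = 0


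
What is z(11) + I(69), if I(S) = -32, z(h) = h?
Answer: -21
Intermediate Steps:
z(11) + I(69) = 11 - 32 = -21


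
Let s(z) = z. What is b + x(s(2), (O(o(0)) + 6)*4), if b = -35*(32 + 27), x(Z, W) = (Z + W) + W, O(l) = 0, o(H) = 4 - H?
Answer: -2015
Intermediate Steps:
x(Z, W) = Z + 2*W (x(Z, W) = (W + Z) + W = Z + 2*W)
b = -2065 (b = -35*59 = -2065)
b + x(s(2), (O(o(0)) + 6)*4) = -2065 + (2 + 2*((0 + 6)*4)) = -2065 + (2 + 2*(6*4)) = -2065 + (2 + 2*24) = -2065 + (2 + 48) = -2065 + 50 = -2015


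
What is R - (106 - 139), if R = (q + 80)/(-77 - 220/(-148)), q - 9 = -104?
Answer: 92757/2794 ≈ 33.199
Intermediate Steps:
q = -95 (q = 9 - 104 = -95)
R = 555/2794 (R = (-95 + 80)/(-77 - 220/(-148)) = -15/(-77 - 220*(-1/148)) = -15/(-77 + 55/37) = -15/(-2794/37) = -15*(-37/2794) = 555/2794 ≈ 0.19864)
R - (106 - 139) = 555/2794 - (106 - 139) = 555/2794 - 1*(-33) = 555/2794 + 33 = 92757/2794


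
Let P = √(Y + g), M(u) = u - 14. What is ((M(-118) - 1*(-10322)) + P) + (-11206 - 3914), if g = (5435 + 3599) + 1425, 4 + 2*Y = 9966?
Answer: -4930 + 4*√965 ≈ -4805.7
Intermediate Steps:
Y = 4981 (Y = -2 + (½)*9966 = -2 + 4983 = 4981)
g = 10459 (g = 9034 + 1425 = 10459)
M(u) = -14 + u
P = 4*√965 (P = √(4981 + 10459) = √15440 = 4*√965 ≈ 124.26)
((M(-118) - 1*(-10322)) + P) + (-11206 - 3914) = (((-14 - 118) - 1*(-10322)) + 4*√965) + (-11206 - 3914) = ((-132 + 10322) + 4*√965) - 15120 = (10190 + 4*√965) - 15120 = -4930 + 4*√965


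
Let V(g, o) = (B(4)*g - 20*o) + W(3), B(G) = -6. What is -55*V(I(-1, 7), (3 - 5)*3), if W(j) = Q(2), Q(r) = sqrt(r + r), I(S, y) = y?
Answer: -4400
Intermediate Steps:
Q(r) = sqrt(2)*sqrt(r) (Q(r) = sqrt(2*r) = sqrt(2)*sqrt(r))
W(j) = 2 (W(j) = sqrt(2)*sqrt(2) = 2)
V(g, o) = 2 - 20*o - 6*g (V(g, o) = (-6*g - 20*o) + 2 = (-20*o - 6*g) + 2 = 2 - 20*o - 6*g)
-55*V(I(-1, 7), (3 - 5)*3) = -55*(2 - 20*(3 - 5)*3 - 6*7) = -55*(2 - (-40)*3 - 42) = -55*(2 - 20*(-6) - 42) = -55*(2 + 120 - 42) = -55*80 = -4400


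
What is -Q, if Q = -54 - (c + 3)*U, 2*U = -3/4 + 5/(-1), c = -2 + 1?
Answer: 193/4 ≈ 48.250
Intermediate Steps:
c = -1
U = -23/8 (U = (-3/4 + 5/(-1))/2 = (-3*¼ + 5*(-1))/2 = (-¾ - 5)/2 = (½)*(-23/4) = -23/8 ≈ -2.8750)
Q = -193/4 (Q = -54 - (-1 + 3)*(-23)/8 = -54 - 2*(-23)/8 = -54 - 1*(-23/4) = -54 + 23/4 = -193/4 ≈ -48.250)
-Q = -1*(-193/4) = 193/4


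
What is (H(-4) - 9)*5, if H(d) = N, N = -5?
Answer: -70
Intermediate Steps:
H(d) = -5
(H(-4) - 9)*5 = (-5 - 9)*5 = -14*5 = -70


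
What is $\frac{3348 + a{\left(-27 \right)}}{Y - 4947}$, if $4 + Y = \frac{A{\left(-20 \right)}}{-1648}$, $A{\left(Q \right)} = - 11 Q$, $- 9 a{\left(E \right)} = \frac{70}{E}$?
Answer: $- \frac{335217208}{495687681} \approx -0.67627$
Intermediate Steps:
$a{\left(E \right)} = - \frac{70}{9 E}$ ($a{\left(E \right)} = - \frac{70 \frac{1}{E}}{9} = - \frac{70}{9 E}$)
$Y = - \frac{1703}{412}$ ($Y = -4 + \frac{\left(-11\right) \left(-20\right)}{-1648} = -4 + 220 \left(- \frac{1}{1648}\right) = -4 - \frac{55}{412} = - \frac{1703}{412} \approx -4.1335$)
$\frac{3348 + a{\left(-27 \right)}}{Y - 4947} = \frac{3348 - \frac{70}{9 \left(-27\right)}}{- \frac{1703}{412} - 4947} = \frac{3348 - - \frac{70}{243}}{- \frac{2039867}{412}} = \left(3348 + \frac{70}{243}\right) \left(- \frac{412}{2039867}\right) = \frac{813634}{243} \left(- \frac{412}{2039867}\right) = - \frac{335217208}{495687681}$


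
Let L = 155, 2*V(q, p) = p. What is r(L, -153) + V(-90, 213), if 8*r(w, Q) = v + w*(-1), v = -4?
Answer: 693/8 ≈ 86.625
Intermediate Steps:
V(q, p) = p/2
r(w, Q) = -½ - w/8 (r(w, Q) = (-4 + w*(-1))/8 = (-4 - w)/8 = -½ - w/8)
r(L, -153) + V(-90, 213) = (-½ - ⅛*155) + (½)*213 = (-½ - 155/8) + 213/2 = -159/8 + 213/2 = 693/8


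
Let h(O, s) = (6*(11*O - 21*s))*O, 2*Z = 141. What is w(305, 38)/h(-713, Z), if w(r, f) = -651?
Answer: -7/428881 ≈ -1.6322e-5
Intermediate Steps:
Z = 141/2 (Z = (½)*141 = 141/2 ≈ 70.500)
h(O, s) = O*(-126*s + 66*O) (h(O, s) = (6*(-21*s + 11*O))*O = (-126*s + 66*O)*O = O*(-126*s + 66*O))
w(305, 38)/h(-713, Z) = -651*(-1/(4278*(-21*141/2 + 11*(-713)))) = -651*(-1/(4278*(-2961/2 - 7843))) = -651/(6*(-713)*(-18647/2)) = -651/39885933 = -651*1/39885933 = -7/428881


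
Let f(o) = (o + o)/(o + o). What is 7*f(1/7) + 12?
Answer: 19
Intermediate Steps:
f(o) = 1 (f(o) = (2*o)/((2*o)) = (2*o)*(1/(2*o)) = 1)
7*f(1/7) + 12 = 7*1 + 12 = 7 + 12 = 19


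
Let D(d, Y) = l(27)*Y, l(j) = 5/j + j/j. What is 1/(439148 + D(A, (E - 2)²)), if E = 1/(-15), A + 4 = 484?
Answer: 6075/2667854852 ≈ 2.2771e-6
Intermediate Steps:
A = 480 (A = -4 + 484 = 480)
l(j) = 1 + 5/j (l(j) = 5/j + 1 = 1 + 5/j)
E = -1/15 ≈ -0.066667
D(d, Y) = 32*Y/27 (D(d, Y) = ((5 + 27)/27)*Y = ((1/27)*32)*Y = 32*Y/27)
1/(439148 + D(A, (E - 2)²)) = 1/(439148 + 32*(-1/15 - 2)²/27) = 1/(439148 + 32*(-31/15)²/27) = 1/(439148 + (32/27)*(961/225)) = 1/(439148 + 30752/6075) = 1/(2667854852/6075) = 6075/2667854852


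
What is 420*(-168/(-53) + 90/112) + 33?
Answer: 180393/106 ≈ 1701.8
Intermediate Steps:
420*(-168/(-53) + 90/112) + 33 = 420*(-168*(-1/53) + 90*(1/112)) + 33 = 420*(168/53 + 45/56) + 33 = 420*(11793/2968) + 33 = 176895/106 + 33 = 180393/106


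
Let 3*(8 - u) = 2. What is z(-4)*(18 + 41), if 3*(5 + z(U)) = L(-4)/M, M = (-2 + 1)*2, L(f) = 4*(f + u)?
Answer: -3835/9 ≈ -426.11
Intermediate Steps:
u = 22/3 (u = 8 - 1/3*2 = 8 - 2/3 = 22/3 ≈ 7.3333)
L(f) = 88/3 + 4*f (L(f) = 4*(f + 22/3) = 4*(22/3 + f) = 88/3 + 4*f)
M = -2 (M = -1*2 = -2)
z(U) = -65/9 (z(U) = -5 + ((88/3 + 4*(-4))/(-2))/3 = -5 + ((88/3 - 16)*(-1/2))/3 = -5 + ((40/3)*(-1/2))/3 = -5 + (1/3)*(-20/3) = -5 - 20/9 = -65/9)
z(-4)*(18 + 41) = -65*(18 + 41)/9 = -65/9*59 = -3835/9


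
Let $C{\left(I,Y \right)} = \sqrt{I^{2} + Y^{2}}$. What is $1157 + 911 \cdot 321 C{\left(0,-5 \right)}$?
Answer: $1463312$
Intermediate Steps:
$1157 + 911 \cdot 321 C{\left(0,-5 \right)} = 1157 + 911 \cdot 321 \sqrt{0^{2} + \left(-5\right)^{2}} = 1157 + 911 \cdot 321 \sqrt{0 + 25} = 1157 + 911 \cdot 321 \sqrt{25} = 1157 + 911 \cdot 321 \cdot 5 = 1157 + 911 \cdot 1605 = 1157 + 1462155 = 1463312$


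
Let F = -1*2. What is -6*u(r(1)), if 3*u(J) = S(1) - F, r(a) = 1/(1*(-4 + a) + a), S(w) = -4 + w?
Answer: 2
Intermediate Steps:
F = -2
r(a) = 1/(-4 + 2*a) (r(a) = 1/((-4 + a) + a) = 1/(-4 + 2*a))
u(J) = -⅓ (u(J) = ((-4 + 1) - 1*(-2))/3 = (-3 + 2)/3 = (⅓)*(-1) = -⅓)
-6*u(r(1)) = -6*(-⅓) = 2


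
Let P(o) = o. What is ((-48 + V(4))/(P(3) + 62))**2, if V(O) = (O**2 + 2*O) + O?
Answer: 16/169 ≈ 0.094675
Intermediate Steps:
V(O) = O**2 + 3*O
((-48 + V(4))/(P(3) + 62))**2 = ((-48 + 4*(3 + 4))/(3 + 62))**2 = ((-48 + 4*7)/65)**2 = ((-48 + 28)*(1/65))**2 = (-20*1/65)**2 = (-4/13)**2 = 16/169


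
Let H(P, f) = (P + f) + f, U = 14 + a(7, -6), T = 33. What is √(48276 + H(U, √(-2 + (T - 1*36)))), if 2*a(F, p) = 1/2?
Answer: √(193161 + 8*I*√5)/2 ≈ 219.75 + 0.010175*I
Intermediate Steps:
a(F, p) = ¼ (a(F, p) = (1/2)/2 = (1*(½))/2 = (½)*(½) = ¼)
U = 57/4 (U = 14 + ¼ = 57/4 ≈ 14.250)
H(P, f) = P + 2*f
√(48276 + H(U, √(-2 + (T - 1*36)))) = √(48276 + (57/4 + 2*√(-2 + (33 - 1*36)))) = √(48276 + (57/4 + 2*√(-2 + (33 - 36)))) = √(48276 + (57/4 + 2*√(-2 - 3))) = √(48276 + (57/4 + 2*√(-5))) = √(48276 + (57/4 + 2*(I*√5))) = √(48276 + (57/4 + 2*I*√5)) = √(193161/4 + 2*I*√5)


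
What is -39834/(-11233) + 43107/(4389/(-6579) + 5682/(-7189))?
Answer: -7633058639649165/258113367989 ≈ -29573.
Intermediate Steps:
-39834/(-11233) + 43107/(4389/(-6579) + 5682/(-7189)) = -39834*(-1/11233) + 43107/(4389*(-1/6579) + 5682*(-1/7189)) = 39834/11233 + 43107/(-1463/2193 - 5682/7189) = 39834/11233 + 43107/(-22978133/15765477) = 39834/11233 + 43107*(-15765477/22978133) = 39834/11233 - 679602417039/22978133 = -7633058639649165/258113367989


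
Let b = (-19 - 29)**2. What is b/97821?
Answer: 256/10869 ≈ 0.023553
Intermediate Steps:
b = 2304 (b = (-48)**2 = 2304)
b/97821 = 2304/97821 = 2304*(1/97821) = 256/10869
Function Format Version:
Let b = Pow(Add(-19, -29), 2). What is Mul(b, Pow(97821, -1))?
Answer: Rational(256, 10869) ≈ 0.023553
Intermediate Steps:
b = 2304 (b = Pow(-48, 2) = 2304)
Mul(b, Pow(97821, -1)) = Mul(2304, Pow(97821, -1)) = Mul(2304, Rational(1, 97821)) = Rational(256, 10869)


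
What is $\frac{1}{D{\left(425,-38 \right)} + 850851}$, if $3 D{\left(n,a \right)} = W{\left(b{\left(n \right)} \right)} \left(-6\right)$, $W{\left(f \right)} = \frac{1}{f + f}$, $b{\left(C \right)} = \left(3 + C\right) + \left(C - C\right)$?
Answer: $\frac{428}{364164227} \approx 1.1753 \cdot 10^{-6}$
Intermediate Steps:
$b{\left(C \right)} = 3 + C$ ($b{\left(C \right)} = \left(3 + C\right) + 0 = 3 + C$)
$W{\left(f \right)} = \frac{1}{2 f}$
$D{\left(n,a \right)} = - \frac{1}{3 + n}$ ($D{\left(n,a \right)} = \frac{\frac{1}{2 \left(3 + n\right)} \left(-6\right)}{3} = \frac{\left(-3\right) \frac{1}{3 + n}}{3} = - \frac{1}{3 + n}$)
$\frac{1}{D{\left(425,-38 \right)} + 850851} = \frac{1}{- \frac{1}{3 + 425} + 850851} = \frac{1}{- \frac{1}{428} + 850851} = \frac{1}{\frac{364164227}{428}} = \frac{428}{364164227}$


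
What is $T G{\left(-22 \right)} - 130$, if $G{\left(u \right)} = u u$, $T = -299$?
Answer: $-144846$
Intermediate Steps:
$G{\left(u \right)} = u^{2}$
$T G{\left(-22 \right)} - 130 = - 299 \left(-22\right)^{2} - 130 = \left(-299\right) 484 - 130 = -144716 - 130 = -144846$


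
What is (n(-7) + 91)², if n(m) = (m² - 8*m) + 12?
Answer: 43264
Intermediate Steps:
n(m) = 12 + m² - 8*m
(n(-7) + 91)² = ((12 + (-7)² - 8*(-7)) + 91)² = ((12 + 49 + 56) + 91)² = (117 + 91)² = 208² = 43264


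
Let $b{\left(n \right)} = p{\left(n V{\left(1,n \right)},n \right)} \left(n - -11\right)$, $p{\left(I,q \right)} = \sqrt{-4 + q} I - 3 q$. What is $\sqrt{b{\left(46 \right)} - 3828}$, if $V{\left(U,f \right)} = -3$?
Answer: $\sqrt{-11694 - 7866 \sqrt{42}} \approx 250.34 i$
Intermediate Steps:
$p{\left(I,q \right)} = - 3 q + I \sqrt{-4 + q}$ ($p{\left(I,q \right)} = I \sqrt{-4 + q} - 3 q = - 3 q + I \sqrt{-4 + q}$)
$b{\left(n \right)} = \left(11 + n\right) \left(- 3 n - 3 n \sqrt{-4 + n}\right)$ ($b{\left(n \right)} = \left(- 3 n + n \left(-3\right) \sqrt{-4 + n}\right) \left(n - -11\right) = \left(- 3 n + - 3 n \sqrt{-4 + n}\right) \left(n + 11\right) = \left(- 3 n - 3 n \sqrt{-4 + n}\right) \left(11 + n\right) = \left(11 + n\right) \left(- 3 n - 3 n \sqrt{-4 + n}\right)$)
$\sqrt{b{\left(46 \right)} - 3828} = \sqrt{3 \cdot 46 \left(-1 - \sqrt{-4 + 46}\right) \left(11 + 46\right) - 3828} = \sqrt{3 \cdot 46 \left(-1 - \sqrt{42}\right) 57 - 3828} = \sqrt{\left(-7866 - 7866 \sqrt{42}\right) - 3828} = \sqrt{-11694 - 7866 \sqrt{42}}$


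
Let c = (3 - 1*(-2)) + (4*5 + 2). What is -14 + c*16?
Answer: 418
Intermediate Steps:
c = 27 (c = (3 + 2) + (20 + 2) = 5 + 22 = 27)
-14 + c*16 = -14 + 27*16 = -14 + 432 = 418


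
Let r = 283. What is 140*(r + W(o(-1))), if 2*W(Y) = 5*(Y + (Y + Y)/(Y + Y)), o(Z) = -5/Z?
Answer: 41720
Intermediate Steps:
W(Y) = 5/2 + 5*Y/2 (W(Y) = (5*(Y + (Y + Y)/(Y + Y)))/2 = (5*(Y + (2*Y)/((2*Y))))/2 = (5*(Y + (2*Y)*(1/(2*Y))))/2 = (5*(Y + 1))/2 = (5*(1 + Y))/2 = (5 + 5*Y)/2 = 5/2 + 5*Y/2)
140*(r + W(o(-1))) = 140*(283 + (5/2 + 5*(-5/(-1))/2)) = 140*(283 + (5/2 + 5*(-5*(-1))/2)) = 140*(283 + (5/2 + (5/2)*5)) = 140*(283 + (5/2 + 25/2)) = 140*(283 + 15) = 140*298 = 41720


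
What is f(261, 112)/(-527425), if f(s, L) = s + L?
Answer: -373/527425 ≈ -0.00070721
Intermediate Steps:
f(s, L) = L + s
f(261, 112)/(-527425) = (112 + 261)/(-527425) = 373*(-1/527425) = -373/527425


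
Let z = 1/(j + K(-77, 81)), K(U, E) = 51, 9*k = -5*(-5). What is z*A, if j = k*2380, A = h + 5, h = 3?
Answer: 72/59959 ≈ 0.0012008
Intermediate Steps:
k = 25/9 (k = (-5*(-5))/9 = (⅑)*25 = 25/9 ≈ 2.7778)
A = 8 (A = 3 + 5 = 8)
j = 59500/9 (j = (25/9)*2380 = 59500/9 ≈ 6611.1)
z = 9/59959 (z = 1/(59500/9 + 51) = 1/(59959/9) = 9/59959 ≈ 0.00015010)
z*A = (9/59959)*8 = 72/59959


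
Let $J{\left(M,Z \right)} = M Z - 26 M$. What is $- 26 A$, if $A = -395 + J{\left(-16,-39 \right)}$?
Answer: $-16770$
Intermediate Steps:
$J{\left(M,Z \right)} = - 26 M + M Z$
$A = 645$ ($A = -395 - 16 \left(-26 - 39\right) = -395 - -1040 = -395 + 1040 = 645$)
$- 26 A = \left(-26\right) 645 = -16770$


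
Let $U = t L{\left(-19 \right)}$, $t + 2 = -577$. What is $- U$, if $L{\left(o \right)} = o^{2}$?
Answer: $209019$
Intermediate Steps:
$t = -579$ ($t = -2 - 577 = -579$)
$U = -209019$ ($U = - 579 \left(-19\right)^{2} = \left(-579\right) 361 = -209019$)
$- U = \left(-1\right) \left(-209019\right) = 209019$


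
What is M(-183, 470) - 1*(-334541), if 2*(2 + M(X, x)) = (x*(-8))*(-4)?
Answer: 342059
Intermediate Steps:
M(X, x) = -2 + 16*x (M(X, x) = -2 + ((x*(-8))*(-4))/2 = -2 + (-8*x*(-4))/2 = -2 + (32*x)/2 = -2 + 16*x)
M(-183, 470) - 1*(-334541) = (-2 + 16*470) - 1*(-334541) = (-2 + 7520) + 334541 = 7518 + 334541 = 342059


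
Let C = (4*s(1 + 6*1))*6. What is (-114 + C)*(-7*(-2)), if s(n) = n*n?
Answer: 14868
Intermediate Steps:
s(n) = n²
C = 1176 (C = (4*(1 + 6*1)²)*6 = (4*(1 + 6)²)*6 = (4*7²)*6 = (4*49)*6 = 196*6 = 1176)
(-114 + C)*(-7*(-2)) = (-114 + 1176)*(-7*(-2)) = 1062*14 = 14868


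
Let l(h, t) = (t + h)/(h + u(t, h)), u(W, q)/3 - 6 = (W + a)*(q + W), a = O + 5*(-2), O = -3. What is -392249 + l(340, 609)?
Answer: -665713234381/1697170 ≈ -3.9225e+5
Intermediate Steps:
a = -13 (a = -3 + 5*(-2) = -3 - 10 = -13)
u(W, q) = 18 + 3*(-13 + W)*(W + q) (u(W, q) = 18 + 3*((W - 13)*(q + W)) = 18 + 3*((-13 + W)*(W + q)) = 18 + 3*(-13 + W)*(W + q))
l(h, t) = (h + t)/(18 - 39*t - 38*h + 3*t² + 3*h*t) (l(h, t) = (t + h)/(h + (18 - 39*t - 39*h + 3*t² + 3*t*h)) = (h + t)/(h + (18 - 39*t - 39*h + 3*t² + 3*h*t)) = (h + t)/(h + (18 - 39*h - 39*t + 3*t² + 3*h*t)) = (h + t)/(18 - 39*t - 38*h + 3*t² + 3*h*t))
-392249 + l(340, 609) = -392249 + (340 + 609)/(18 - 39*609 - 38*340 + 3*609² + 3*340*609) = -392249 + 949/(18 - 23751 - 12920 + 3*370881 + 621180) = -392249 + 949/(18 - 23751 - 12920 + 1112643 + 621180) = -392249 + 949/1697170 = -665713234381/1697170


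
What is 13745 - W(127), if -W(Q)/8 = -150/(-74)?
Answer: 509165/37 ≈ 13761.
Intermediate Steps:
W(Q) = -600/37 (W(Q) = -(-1200)/(-74) = -(-1200)*(-1)/74 = -8*75/37 = -600/37)
13745 - W(127) = 13745 - 1*(-600/37) = 13745 + 600/37 = 509165/37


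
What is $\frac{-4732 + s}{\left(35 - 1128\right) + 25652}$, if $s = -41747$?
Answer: $- \frac{46479}{24559} \approx -1.8925$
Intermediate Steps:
$\frac{-4732 + s}{\left(35 - 1128\right) + 25652} = \frac{-4732 - 41747}{\left(35 - 1128\right) + 25652} = - \frac{46479}{\left(35 - 1128\right) + 25652} = - \frac{46479}{-1093 + 25652} = - \frac{46479}{24559}$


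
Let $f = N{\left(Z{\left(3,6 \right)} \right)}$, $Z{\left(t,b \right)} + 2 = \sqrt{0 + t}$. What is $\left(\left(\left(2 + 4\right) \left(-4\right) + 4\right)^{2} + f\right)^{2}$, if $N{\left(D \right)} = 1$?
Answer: $160801$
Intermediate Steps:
$Z{\left(t,b \right)} = -2 + \sqrt{t}$ ($Z{\left(t,b \right)} = -2 + \sqrt{0 + t} = -2 + \sqrt{t}$)
$f = 1$
$\left(\left(\left(2 + 4\right) \left(-4\right) + 4\right)^{2} + f\right)^{2} = \left(\left(\left(2 + 4\right) \left(-4\right) + 4\right)^{2} + 1\right)^{2} = \left(\left(6 \left(-4\right) + 4\right)^{2} + 1\right)^{2} = \left(\left(-24 + 4\right)^{2} + 1\right)^{2} = \left(\left(-20\right)^{2} + 1\right)^{2} = \left(400 + 1\right)^{2} = 401^{2} = 160801$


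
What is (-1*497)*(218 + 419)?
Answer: -316589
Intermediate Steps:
(-1*497)*(218 + 419) = -497*637 = -316589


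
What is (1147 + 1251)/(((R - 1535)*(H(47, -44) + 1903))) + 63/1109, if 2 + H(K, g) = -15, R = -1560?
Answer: 182541164/3236710765 ≈ 0.056397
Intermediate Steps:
H(K, g) = -17 (H(K, g) = -2 - 15 = -17)
(1147 + 1251)/(((R - 1535)*(H(47, -44) + 1903))) + 63/1109 = (1147 + 1251)/(((-1560 - 1535)*(-17 + 1903))) + 63/1109 = 2398/((-3095*1886)) + 63*(1/1109) = 2398/(-5837170) + 63/1109 = 2398*(-1/5837170) + 63/1109 = -1199/2918585 + 63/1109 = 182541164/3236710765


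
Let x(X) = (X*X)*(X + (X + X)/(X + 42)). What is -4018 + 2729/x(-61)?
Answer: -15504216037/3858677 ≈ -4018.0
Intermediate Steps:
x(X) = X²*(X + 2*X/(42 + X)) (x(X) = X²*(X + (2*X)/(42 + X)) = X²*(X + 2*X/(42 + X)))
-4018 + 2729/x(-61) = -4018 + 2729/(((-61)³*(44 - 61)/(42 - 61))) = -4018 + 2729/((-226981*(-17)/(-19))) = -4018 + 2729/((-226981*(-1/19)*(-17))) = -4018 + 2729/(-3858677/19) = -4018 + 2729*(-19/3858677) = -4018 - 51851/3858677 = -15504216037/3858677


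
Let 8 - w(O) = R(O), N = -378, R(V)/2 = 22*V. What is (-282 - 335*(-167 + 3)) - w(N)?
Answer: 38018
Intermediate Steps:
R(V) = 44*V (R(V) = 2*(22*V) = 44*V)
w(O) = 8 - 44*O
(-282 - 335*(-167 + 3)) - w(N) = (-282 - 335*(-167 + 3)) - (8 - 44*(-378)) = (-282 - 335*(-164)) - (8 + 16632) = (-282 + 54940) - 1*16640 = 54658 - 16640 = 38018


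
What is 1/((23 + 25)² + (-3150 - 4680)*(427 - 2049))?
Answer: 1/12702564 ≈ 7.8724e-8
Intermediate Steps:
1/((23 + 25)² + (-3150 - 4680)*(427 - 2049)) = 1/(48² - 7830*(-1622)) = 1/(2304 + 12700260) = 1/12702564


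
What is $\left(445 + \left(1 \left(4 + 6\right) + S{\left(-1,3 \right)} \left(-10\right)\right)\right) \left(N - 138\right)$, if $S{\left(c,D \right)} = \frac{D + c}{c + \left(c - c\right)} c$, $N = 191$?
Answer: $23055$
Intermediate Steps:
$S{\left(c,D \right)} = D + c$ ($S{\left(c,D \right)} = \frac{D + c}{c + 0} c = \frac{D + c}{c} c = D + c$)
$\left(445 + \left(1 \left(4 + 6\right) + S{\left(-1,3 \right)} \left(-10\right)\right)\right) \left(N - 138\right) = \left(445 + \left(1 \left(4 + 6\right) + \left(3 - 1\right) \left(-10\right)\right)\right) \left(191 - 138\right) = \left(445 + \left(1 \cdot 10 + 2 \left(-10\right)\right)\right) 53 = \left(445 + \left(10 - 20\right)\right) 53 = \left(445 - 10\right) 53 = 435 \cdot 53 = 23055$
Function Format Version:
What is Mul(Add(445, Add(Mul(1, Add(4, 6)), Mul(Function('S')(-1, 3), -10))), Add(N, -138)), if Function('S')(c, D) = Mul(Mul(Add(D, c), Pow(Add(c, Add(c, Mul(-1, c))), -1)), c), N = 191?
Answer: 23055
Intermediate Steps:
Function('S')(c, D) = Add(D, c) (Function('S')(c, D) = Mul(Mul(Add(D, c), Pow(Add(c, 0), -1)), c) = Mul(Mul(Add(D, c), Pow(c, -1)), c) = Mul(Mul(Pow(c, -1), Add(D, c)), c) = Add(D, c))
Mul(Add(445, Add(Mul(1, Add(4, 6)), Mul(Function('S')(-1, 3), -10))), Add(N, -138)) = Mul(Add(445, Add(Mul(1, Add(4, 6)), Mul(Add(3, -1), -10))), Add(191, -138)) = Mul(Add(445, Add(Mul(1, 10), Mul(2, -10))), 53) = Mul(Add(445, Add(10, -20)), 53) = Mul(Add(445, -10), 53) = Mul(435, 53) = 23055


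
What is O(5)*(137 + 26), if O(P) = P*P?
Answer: 4075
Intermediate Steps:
O(P) = P**2
O(5)*(137 + 26) = 5**2*(137 + 26) = 25*163 = 4075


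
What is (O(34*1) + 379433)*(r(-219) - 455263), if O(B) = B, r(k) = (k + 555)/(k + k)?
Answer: -12611303042085/73 ≈ -1.7276e+11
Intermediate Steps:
r(k) = (555 + k)/(2*k) (r(k) = (555 + k)/((2*k)) = (555 + k)*(1/(2*k)) = (555 + k)/(2*k))
(O(34*1) + 379433)*(r(-219) - 455263) = (34*1 + 379433)*((½)*(555 - 219)/(-219) - 455263) = (34 + 379433)*((½)*(-1/219)*336 - 455263) = 379467*(-56/73 - 455263) = 379467*(-33234255/73) = -12611303042085/73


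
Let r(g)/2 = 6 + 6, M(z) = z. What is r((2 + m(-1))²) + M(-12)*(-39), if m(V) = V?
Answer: 492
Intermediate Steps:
r(g) = 24 (r(g) = 2*(6 + 6) = 2*12 = 24)
r((2 + m(-1))²) + M(-12)*(-39) = 24 - 12*(-39) = 24 + 468 = 492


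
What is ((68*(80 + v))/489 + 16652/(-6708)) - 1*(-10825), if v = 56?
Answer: 987838546/91117 ≈ 10841.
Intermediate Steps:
((68*(80 + v))/489 + 16652/(-6708)) - 1*(-10825) = ((68*(80 + 56))/489 + 16652/(-6708)) - 1*(-10825) = ((68*136)*(1/489) + 16652*(-1/6708)) + 10825 = (9248*(1/489) - 4163/1677) + 10825 = (9248/489 - 4163/1677) + 10825 = 1497021/91117 + 10825 = 987838546/91117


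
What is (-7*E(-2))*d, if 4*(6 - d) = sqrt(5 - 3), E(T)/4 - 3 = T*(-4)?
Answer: -1848 + 77*sqrt(2) ≈ -1739.1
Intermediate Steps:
E(T) = 12 - 16*T (E(T) = 12 + 4*(T*(-4)) = 12 + 4*(-4*T) = 12 - 16*T)
d = 6 - sqrt(2)/4 (d = 6 - sqrt(5 - 3)/4 = 6 - sqrt(2)/4 ≈ 5.6464)
(-7*E(-2))*d = (-7*(12 - 16*(-2)))*(6 - sqrt(2)/4) = (-7*(12 + 32))*(6 - sqrt(2)/4) = (-7*44)*(6 - sqrt(2)/4) = -308*(6 - sqrt(2)/4) = -1848 + 77*sqrt(2)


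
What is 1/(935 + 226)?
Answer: 1/1161 ≈ 0.00086133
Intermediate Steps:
1/(935 + 226) = 1/1161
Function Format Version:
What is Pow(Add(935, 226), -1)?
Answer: Rational(1, 1161) ≈ 0.00086133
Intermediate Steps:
Pow(Add(935, 226), -1) = Pow(1161, -1) = Rational(1, 1161)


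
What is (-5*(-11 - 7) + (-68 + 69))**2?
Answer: 8281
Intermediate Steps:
(-5*(-11 - 7) + (-68 + 69))**2 = (-5*(-18) + 1)**2 = (90 + 1)**2 = 91**2 = 8281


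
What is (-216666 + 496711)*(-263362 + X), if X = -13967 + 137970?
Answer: -39026791155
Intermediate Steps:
X = 124003
(-216666 + 496711)*(-263362 + X) = (-216666 + 496711)*(-263362 + 124003) = 280045*(-139359) = -39026791155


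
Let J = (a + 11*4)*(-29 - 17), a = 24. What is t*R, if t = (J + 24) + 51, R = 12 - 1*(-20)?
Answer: -97696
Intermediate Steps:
J = -3128 (J = (24 + 11*4)*(-29 - 17) = (24 + 44)*(-46) = 68*(-46) = -3128)
R = 32 (R = 12 + 20 = 32)
t = -3053 (t = (-3128 + 24) + 51 = -3104 + 51 = -3053)
t*R = -3053*32 = -97696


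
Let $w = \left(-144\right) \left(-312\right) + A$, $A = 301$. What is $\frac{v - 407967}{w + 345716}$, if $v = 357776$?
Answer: $- \frac{50191}{390945} \approx -0.12838$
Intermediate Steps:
$w = 45229$ ($w = \left(-144\right) \left(-312\right) + 301 = 44928 + 301 = 45229$)
$\frac{v - 407967}{w + 345716} = \frac{357776 - 407967}{45229 + 345716} = - \frac{50191}{390945}$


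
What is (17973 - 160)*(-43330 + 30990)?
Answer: -219812420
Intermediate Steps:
(17973 - 160)*(-43330 + 30990) = 17813*(-12340) = -219812420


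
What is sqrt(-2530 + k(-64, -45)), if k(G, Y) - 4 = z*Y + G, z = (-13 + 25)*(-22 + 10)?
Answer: sqrt(3890) ≈ 62.370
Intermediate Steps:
z = -144 (z = 12*(-12) = -144)
k(G, Y) = 4 + G - 144*Y (k(G, Y) = 4 + (-144*Y + G) = 4 + (G - 144*Y) = 4 + G - 144*Y)
sqrt(-2530 + k(-64, -45)) = sqrt(-2530 + (4 - 64 - 144*(-45))) = sqrt(-2530 + (4 - 64 + 6480)) = sqrt(-2530 + 6420) = sqrt(3890)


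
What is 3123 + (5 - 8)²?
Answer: 3132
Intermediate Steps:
3123 + (5 - 8)² = 3123 + (-3)² = 3123 + 9 = 3132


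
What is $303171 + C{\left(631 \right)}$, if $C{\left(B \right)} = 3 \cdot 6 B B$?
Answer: $7470069$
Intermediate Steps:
$C{\left(B \right)} = 18 B^{2}$ ($C{\left(B \right)} = 18 B B = 18 B^{2}$)
$303171 + C{\left(631 \right)} = 303171 + 18 \cdot 631^{2} = 303171 + 18 \cdot 398161 = 303171 + 7166898 = 7470069$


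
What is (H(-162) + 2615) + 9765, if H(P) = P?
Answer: 12218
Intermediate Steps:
(H(-162) + 2615) + 9765 = (-162 + 2615) + 9765 = 2453 + 9765 = 12218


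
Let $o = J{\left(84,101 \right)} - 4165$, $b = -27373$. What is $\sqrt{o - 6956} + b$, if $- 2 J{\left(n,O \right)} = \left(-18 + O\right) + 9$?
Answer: $-27373 + i \sqrt{11167} \approx -27373.0 + 105.67 i$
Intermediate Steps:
$J{\left(n,O \right)} = \frac{9}{2} - \frac{O}{2}$ ($J{\left(n,O \right)} = - \frac{\left(-18 + O\right) + 9}{2} = - \frac{-9 + O}{2} = \frac{9}{2} - \frac{O}{2}$)
$o = -4211$ ($o = \left(\frac{9}{2} - \frac{101}{2}\right) - 4165 = -46 - 4165 = -4211$)
$\sqrt{o - 6956} + b = \sqrt{-4211 - 6956} - 27373 = \sqrt{-11167} - 27373 = i \sqrt{11167} - 27373 = -27373 + i \sqrt{11167}$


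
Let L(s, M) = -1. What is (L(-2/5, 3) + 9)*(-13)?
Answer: -104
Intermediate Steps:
(L(-2/5, 3) + 9)*(-13) = (-1 + 9)*(-13) = 8*(-13) = -104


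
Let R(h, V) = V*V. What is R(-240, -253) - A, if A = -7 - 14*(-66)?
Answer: 63092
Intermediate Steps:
R(h, V) = V²
A = 917 (A = -7 + 924 = 917)
R(-240, -253) - A = (-253)² - 1*917 = 64009 - 917 = 63092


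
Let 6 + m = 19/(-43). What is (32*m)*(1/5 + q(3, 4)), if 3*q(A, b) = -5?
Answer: 195008/645 ≈ 302.34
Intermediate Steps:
q(A, b) = -5/3 (q(A, b) = (1/3)*(-5) = -5/3)
m = -277/43 (m = -6 + 19/(-43) = -6 + 19*(-1/43) = -6 - 19/43 = -277/43 ≈ -6.4419)
(32*m)*(1/5 + q(3, 4)) = (32*(-277/43))*(1/5 - 5/3) = -8864*(1/5 - 5/3)/43 = -8864/43*(-22/15) = 195008/645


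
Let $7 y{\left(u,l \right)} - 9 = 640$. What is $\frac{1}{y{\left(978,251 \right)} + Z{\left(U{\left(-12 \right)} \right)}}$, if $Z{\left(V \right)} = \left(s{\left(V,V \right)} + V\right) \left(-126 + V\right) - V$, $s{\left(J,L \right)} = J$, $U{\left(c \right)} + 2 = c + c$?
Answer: $\frac{7}{56159} \approx 0.00012465$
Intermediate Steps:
$U{\left(c \right)} = -2 + 2 c$ ($U{\left(c \right)} = -2 + \left(c + c\right) = -2 + 2 c$)
$y{\left(u,l \right)} = \frac{649}{7}$ ($y{\left(u,l \right)} = \frac{9}{7} + \frac{1}{7} \cdot 640 = \frac{9}{7} + \frac{640}{7} = \frac{649}{7}$)
$Z{\left(V \right)} = - V + 2 V \left(-126 + V\right)$ ($Z{\left(V \right)} = \left(V + V\right) \left(-126 + V\right) - V = 2 V \left(-126 + V\right) - V = - V + 2 V \left(-126 + V\right)$)
$\frac{1}{y{\left(978,251 \right)} + Z{\left(U{\left(-12 \right)} \right)}} = \frac{1}{\frac{649}{7} + \left(-2 + 2 \left(-12\right)\right) \left(-253 + 2 \left(-2 + 2 \left(-12\right)\right)\right)} = \frac{1}{\frac{649}{7} + \left(-2 - 24\right) \left(-253 + 2 \left(-2 - 24\right)\right)} = \frac{1}{\frac{649}{7} - 26 \left(-253 + 2 \left(-26\right)\right)} = \frac{1}{\frac{649}{7} - 26 \left(-253 - 52\right)} = \frac{1}{\frac{649}{7} - -7930} = \frac{1}{\frac{649}{7} + 7930} = \frac{1}{\frac{56159}{7}} = \frac{7}{56159}$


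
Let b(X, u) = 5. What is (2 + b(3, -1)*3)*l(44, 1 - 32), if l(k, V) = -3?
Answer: -51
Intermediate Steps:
(2 + b(3, -1)*3)*l(44, 1 - 32) = (2 + 5*3)*(-3) = (2 + 15)*(-3) = 17*(-3) = -51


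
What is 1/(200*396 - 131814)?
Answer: -1/52614 ≈ -1.9006e-5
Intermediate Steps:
1/(200*396 - 131814) = 1/(79200 - 131814) = 1/(-52614) = -1/52614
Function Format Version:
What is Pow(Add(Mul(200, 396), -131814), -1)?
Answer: Rational(-1, 52614) ≈ -1.9006e-5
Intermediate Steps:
Pow(Add(Mul(200, 396), -131814), -1) = Pow(Add(79200, -131814), -1) = Pow(-52614, -1) = Rational(-1, 52614)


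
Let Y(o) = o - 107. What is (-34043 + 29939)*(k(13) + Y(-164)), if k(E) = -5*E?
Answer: 1378944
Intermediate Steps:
Y(o) = -107 + o
(-34043 + 29939)*(k(13) + Y(-164)) = (-34043 + 29939)*(-5*13 + (-107 - 164)) = -4104*(-65 - 271) = -4104*(-336) = 1378944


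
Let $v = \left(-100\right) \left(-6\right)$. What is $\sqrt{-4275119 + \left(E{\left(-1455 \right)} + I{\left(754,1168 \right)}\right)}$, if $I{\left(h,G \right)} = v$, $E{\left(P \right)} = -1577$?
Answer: $8 i \sqrt{66814} \approx 2067.9 i$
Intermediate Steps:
$v = 600$
$I{\left(h,G \right)} = 600$
$\sqrt{-4275119 + \left(E{\left(-1455 \right)} + I{\left(754,1168 \right)}\right)} = \sqrt{-4275119 + \left(-1577 + 600\right)} = \sqrt{-4275119 - 977} = \sqrt{-4276096} = 8 i \sqrt{66814}$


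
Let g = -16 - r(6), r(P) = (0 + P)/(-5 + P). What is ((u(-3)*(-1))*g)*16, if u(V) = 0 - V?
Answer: 1056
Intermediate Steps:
u(V) = -V
r(P) = P/(-5 + P)
g = -22 (g = -16 - 6/(-5 + 6) = -16 - 6/1 = -16 - 6 = -22)
((u(-3)*(-1))*g)*16 = ((-1*(-3)*(-1))*(-22))*16 = ((3*(-1))*(-22))*16 = -3*(-22)*16 = 66*16 = 1056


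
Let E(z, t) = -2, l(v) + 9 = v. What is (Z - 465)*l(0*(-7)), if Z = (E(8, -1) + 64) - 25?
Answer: 3852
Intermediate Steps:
l(v) = -9 + v
Z = 37 (Z = (-2 + 64) - 25 = 62 - 25 = 37)
(Z - 465)*l(0*(-7)) = (37 - 465)*(-9 + 0*(-7)) = -428*(-9 + 0) = -428*(-9) = 3852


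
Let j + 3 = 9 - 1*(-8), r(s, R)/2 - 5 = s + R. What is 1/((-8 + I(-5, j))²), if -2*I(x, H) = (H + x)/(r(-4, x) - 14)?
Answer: 1936/117649 ≈ 0.016456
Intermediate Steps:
r(s, R) = 10 + 2*R + 2*s (r(s, R) = 10 + 2*(s + R) = 10 + 2*(R + s) = 10 + (2*R + 2*s) = 10 + 2*R + 2*s)
j = 14 (j = -3 + (9 - 1*(-8)) = -3 + (9 + 8) = -3 + 17 = 14)
I(x, H) = -(H + x)/(2*(-12 + 2*x)) (I(x, H) = -(H + x)/(2*((10 + 2*x + 2*(-4)) - 14)) = -(H + x)/(2*((10 + 2*x - 8) - 14)) = -(H + x)/(2*((2 + 2*x) - 14)) = -(H + x)/(2*(-12 + 2*x)))
1/((-8 + I(-5, j))²) = 1/((-8 + (-1*14 - 1*(-5))/(4*(-6 - 5)))²) = 1/((-8 + (¼)*(-14 + 5)/(-11))²) = 1/((-8 + (¼)*(-1/11)*(-9))²) = 1/((-8 + 9/44)²) = 1/((-343/44)²) = 1/(117649/1936) = 1936/117649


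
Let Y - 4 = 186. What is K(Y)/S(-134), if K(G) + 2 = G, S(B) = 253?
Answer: 188/253 ≈ 0.74308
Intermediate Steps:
Y = 190 (Y = 4 + 186 = 190)
K(G) = -2 + G
K(Y)/S(-134) = (-2 + 190)/253 = 188*(1/253) = 188/253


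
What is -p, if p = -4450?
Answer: 4450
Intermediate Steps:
-p = -1*(-4450) = 4450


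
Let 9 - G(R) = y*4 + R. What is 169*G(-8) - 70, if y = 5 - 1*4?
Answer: 2127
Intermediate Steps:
y = 1 (y = 5 - 4 = 1)
G(R) = 5 - R (G(R) = 9 - (1*4 + R) = 9 - (4 + R) = 9 + (-4 - R) = 5 - R)
169*G(-8) - 70 = 169*(5 - 1*(-8)) - 70 = 169*(5 + 8) - 70 = 169*13 - 70 = 2197 - 70 = 2127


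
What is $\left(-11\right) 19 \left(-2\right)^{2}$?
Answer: $-836$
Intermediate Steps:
$\left(-11\right) 19 \left(-2\right)^{2} = \left(-209\right) 4 = -836$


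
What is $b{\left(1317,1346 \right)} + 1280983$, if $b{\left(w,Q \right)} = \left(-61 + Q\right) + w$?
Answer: $1283585$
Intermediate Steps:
$b{\left(w,Q \right)} = -61 + Q + w$
$b{\left(1317,1346 \right)} + 1280983 = \left(-61 + 1346 + 1317\right) + 1280983 = 2602 + 1280983 = 1283585$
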